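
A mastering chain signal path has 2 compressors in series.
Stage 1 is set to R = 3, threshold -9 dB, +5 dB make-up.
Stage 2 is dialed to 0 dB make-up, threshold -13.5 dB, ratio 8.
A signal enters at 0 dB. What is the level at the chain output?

-11.9375 dB

Stage 1: overshoot 9 dB → 9/3 = 3 dB → -6 dB; +5 dB make-up → -1 dB.
Stage 2: -1 dB is 12.5 dB over -13.5 dB; at 8:1 that becomes 1.5625 dB over, giving -11.9375 dB.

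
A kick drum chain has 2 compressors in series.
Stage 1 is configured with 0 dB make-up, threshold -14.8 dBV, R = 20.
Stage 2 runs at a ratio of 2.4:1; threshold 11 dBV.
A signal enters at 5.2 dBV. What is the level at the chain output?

-13.8 dBV

Stage 1: 5.2 dBV is 20 dB over -14.8 dBV; at 20:1 that becomes 1 dB over, giving -13.8 dBV.
Stage 2: below threshold (-13.8 ≤ 11); passes unchanged; output -13.8 dBV.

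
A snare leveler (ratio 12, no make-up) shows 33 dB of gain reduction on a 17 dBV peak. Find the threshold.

-19 dBV

Let T be the threshold. Output overshoot = (input overshoot)/R, so -16 − T = (17 − T)/12.
12·(-16 − T) = 17 − T → 11·T = -192 − 17 = -209.
T = -209/11 = -19 dBV.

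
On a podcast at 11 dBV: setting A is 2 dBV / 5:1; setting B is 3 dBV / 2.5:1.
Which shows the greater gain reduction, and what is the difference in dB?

A: GR = 9 − 9/5 = 7.2 dB.
B: GR = 8 − 8/2.5 = 4.8 dB.
A reduces 2.4 dB more.

A, by 2.4 dB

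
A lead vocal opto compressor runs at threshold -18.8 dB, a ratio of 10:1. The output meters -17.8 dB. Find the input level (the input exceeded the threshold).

-8.8 dB

That's 1 dB above the -18.8 dB threshold.
Undo the ratio: input overshoot = 1 × 10 = 10 dB, giving input = -8.8 dB.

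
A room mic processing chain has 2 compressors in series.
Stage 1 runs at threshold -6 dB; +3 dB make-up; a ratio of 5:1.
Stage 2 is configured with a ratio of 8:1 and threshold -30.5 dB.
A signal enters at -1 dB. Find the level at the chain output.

-26.9375 dB

Stage 1: overshoot 5 dB → 5/5 = 1 dB → -5 dB; +3 dB make-up → -2 dB.
Stage 2: -2 dB is 28.5 dB over -30.5 dB; at 8:1 that becomes 3.5625 dB over, giving -26.9375 dB.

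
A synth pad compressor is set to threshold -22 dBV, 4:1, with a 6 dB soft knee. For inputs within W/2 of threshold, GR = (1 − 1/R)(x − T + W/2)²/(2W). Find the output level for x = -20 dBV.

x − T + W/2 = -20 − (-22) + 3 = 5.
GR = (1 − 1/4) × 5² / 12 = 0.75 × 25 / 12 = 1.5625 dB.
Output = -20 − 1.5625 = -21.5625 dBV.

-21.5625 dBV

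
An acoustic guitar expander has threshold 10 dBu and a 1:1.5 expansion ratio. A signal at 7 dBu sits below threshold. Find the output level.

Below threshold, a 1:1.5 expander applies gain = (1.5−1)×(T − x) of attenuation.
(1.5−1) × 3 = 1.5 dB, so output = 7 − 1.5 = 5.5 dBu.

5.5 dBu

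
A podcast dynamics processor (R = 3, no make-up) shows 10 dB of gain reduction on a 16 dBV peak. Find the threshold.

1 dBV

Let T be the threshold. Output overshoot = (input overshoot)/R, so 6 − T = (16 − T)/3.
3·(6 − T) = 16 − T → 2·T = 18 − 16 = 2.
T = 2/2 = 1 dBV.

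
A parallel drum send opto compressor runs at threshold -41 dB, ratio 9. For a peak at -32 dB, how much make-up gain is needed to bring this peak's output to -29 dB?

Without make-up, output = threshold + overshoot/9 = -41 + 1 = -40 dB.
Gap to target: 11 dB.

11 dB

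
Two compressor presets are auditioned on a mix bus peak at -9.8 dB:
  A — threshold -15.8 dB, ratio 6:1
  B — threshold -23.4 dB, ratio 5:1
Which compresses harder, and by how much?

B, by 5.88 dB

A: overshoot 6 dB → output overshoot 1 dB → GR 5 dB.
B: overshoot 13.6 dB → output overshoot 2.72 dB → GR 10.88 dB.
Difference: 5.88 dB in favour of B.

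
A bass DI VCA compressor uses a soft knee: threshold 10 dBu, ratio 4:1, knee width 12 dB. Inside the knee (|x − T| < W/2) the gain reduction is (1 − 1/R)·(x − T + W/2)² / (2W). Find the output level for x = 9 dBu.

x − T + W/2 = 9 − 10 + 6 = 5.
GR = (1 − 1/4) × 5² / 24 = 0.75 × 25 / 24 = 0.78125 dB.
Output = 9 − 0.78125 = 8.21875 dBu.

8.21875 dBu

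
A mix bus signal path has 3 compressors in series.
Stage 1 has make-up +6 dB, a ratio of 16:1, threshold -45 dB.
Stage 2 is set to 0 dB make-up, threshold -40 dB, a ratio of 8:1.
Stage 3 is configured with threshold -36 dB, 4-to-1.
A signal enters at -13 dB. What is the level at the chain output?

-39.625 dB

Stage 1: -13 dB is 32 dB over -45 dB; at 16:1 that becomes 2 dB over, giving -43 dB; +6 dB make-up → -37 dB.
Stage 2: 3 dB above -40 dB, reduced 8:1 to 0.375 dB above → -39.625 dB.
Stage 3: -39.625 dB is at or below the -36 dB threshold — no compression; output -39.625 dB.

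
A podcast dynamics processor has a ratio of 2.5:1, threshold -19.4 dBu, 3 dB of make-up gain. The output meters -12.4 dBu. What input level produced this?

-9.4 dBu

Before make-up, the level was -12.4 − 3 = -15.4 dBu.
That's 4 dB above the -19.4 dBu threshold.
Before 2.5:1 compression the overshoot was 4 × 2.5 = 10 dB, so input = -19.4 + 10 = -9.4 dBu.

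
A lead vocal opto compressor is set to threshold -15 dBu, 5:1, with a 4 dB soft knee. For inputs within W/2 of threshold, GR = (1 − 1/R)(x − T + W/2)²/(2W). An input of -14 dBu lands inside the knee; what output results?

x − T + W/2 = -14 − (-15) + 2 = 3.
GR = (1 − 1/5) × 3² / 8 = 0.8 × 9 / 8 = 0.9 dB.
Output = -14 − 0.9 = -14.9 dBu.

-14.9 dBu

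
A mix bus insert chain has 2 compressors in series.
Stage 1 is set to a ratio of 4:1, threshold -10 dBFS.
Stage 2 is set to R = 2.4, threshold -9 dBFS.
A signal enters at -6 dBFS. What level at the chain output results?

Stage 1: overshoot 4 dB → 4/4 = 1 dB → -9 dBFS.
Stage 2: -9 dBFS is at or below the -9 dBFS threshold — no compression; output -9 dBFS.

-9 dBFS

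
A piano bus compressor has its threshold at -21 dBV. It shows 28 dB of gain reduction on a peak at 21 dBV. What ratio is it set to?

3:1

Input overshoot = 21 − (-21) = 42 dB.
Output overshoot = 42 − 28 = 14 dB.
Ratio = input overshoot / output overshoot = 42 / 14 = 3.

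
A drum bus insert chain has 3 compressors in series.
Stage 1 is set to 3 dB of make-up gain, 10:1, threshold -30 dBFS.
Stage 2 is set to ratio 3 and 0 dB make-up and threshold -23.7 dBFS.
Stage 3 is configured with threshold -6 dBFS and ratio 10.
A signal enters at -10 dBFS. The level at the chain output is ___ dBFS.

Stage 1: 20 dB above -30 dBFS, reduced 10:1 to 2 dB above → -28 dBFS; +3 dB make-up → -25 dBFS.
Stage 2: -25 dBFS is at or below the -23.7 dBFS threshold — no compression; output -25 dBFS.
Stage 3: -25 dBFS ≤ -6 dBFS, so stage 3 doesn't engage; output -25 dBFS.

-25 dBFS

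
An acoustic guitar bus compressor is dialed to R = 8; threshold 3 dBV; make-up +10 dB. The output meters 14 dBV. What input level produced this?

Remove make-up: 14 − 10 = 4 dBV.
That's 1 dB above the 3 dBV threshold.
Input overshoot = R × output overshoot = 8 dB → input = 3 + 8 = 11 dBV.

11 dBV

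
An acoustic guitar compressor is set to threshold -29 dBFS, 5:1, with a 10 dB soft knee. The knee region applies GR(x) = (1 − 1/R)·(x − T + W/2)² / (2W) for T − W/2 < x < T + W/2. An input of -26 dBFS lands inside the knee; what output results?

x − T + W/2 = -26 − (-29) + 5 = 8.
GR = (1 − 1/5) × 8² / 20 = 0.8 × 64 / 20 = 2.56 dB.
Output = -26 − 2.56 = -28.56 dBFS.

-28.56 dBFS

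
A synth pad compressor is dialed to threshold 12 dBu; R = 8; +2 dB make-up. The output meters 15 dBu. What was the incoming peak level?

20 dBu

Stripping the +2 dB make-up gives 13 dBu at the gain stage.
The compressed level sits 13 − 12 = 1 dB over threshold.
Input overshoot = R × output overshoot = 8 dB → input = 12 + 8 = 20 dBu.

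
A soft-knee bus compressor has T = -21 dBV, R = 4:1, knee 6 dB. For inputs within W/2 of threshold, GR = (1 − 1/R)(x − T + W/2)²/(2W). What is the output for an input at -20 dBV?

-21 dBV

x − T + W/2 = -20 − (-21) + 3 = 4.
GR = (1 − 1/4) × 4² / 12 = 0.75 × 16 / 12 = 1 dB.
Output = -20 − 1 = -21 dBV.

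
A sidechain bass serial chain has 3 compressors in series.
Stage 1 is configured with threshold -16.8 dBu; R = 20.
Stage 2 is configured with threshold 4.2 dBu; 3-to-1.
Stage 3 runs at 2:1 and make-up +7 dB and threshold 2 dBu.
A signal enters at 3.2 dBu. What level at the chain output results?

Stage 1: 20 dB above -16.8 dBu, reduced 20:1 to 1 dB above → -15.8 dBu.
Stage 2: below threshold (-15.8 ≤ 4.2); passes unchanged; output -15.8 dBu.
Stage 3: -15.8 dBu ≤ 2 dBu, so stage 3 doesn't engage; make-up brings it to -8.8 dBu.

-8.8 dBu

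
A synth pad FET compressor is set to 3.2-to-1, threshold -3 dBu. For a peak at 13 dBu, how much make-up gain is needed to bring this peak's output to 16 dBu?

14 dB

The peak compresses to -3 + 16/3.2 = 2 dBu.
To reach 16 dBu requires 16 − 2 = 14 dB of make-up.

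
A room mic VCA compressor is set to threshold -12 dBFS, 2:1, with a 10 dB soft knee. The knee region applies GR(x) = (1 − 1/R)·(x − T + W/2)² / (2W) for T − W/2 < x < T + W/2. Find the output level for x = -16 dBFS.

x − T + W/2 = -16 − (-12) + 5 = 1.
GR = (1 − 1/2) × 1² / 20 = 0.5 × 1 / 20 = 0.025 dB.
Output = -16 − 0.025 = -16.025 dBFS.

-16.025 dBFS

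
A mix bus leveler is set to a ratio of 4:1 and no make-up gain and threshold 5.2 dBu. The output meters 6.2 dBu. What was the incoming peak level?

Post-compression overshoot = 6.2 − 5.2 = 1 dB.
Before 4:1 compression the overshoot was 1 × 4 = 4 dB, so input = 5.2 + 4 = 9.2 dBu.

9.2 dBu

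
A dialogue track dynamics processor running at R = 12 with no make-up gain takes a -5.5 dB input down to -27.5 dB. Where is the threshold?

Let T be the threshold. Output overshoot = (input overshoot)/R, so -27.5 − T = (-5.5 − T)/12.
12·(-27.5 − T) = -5.5 − T → 11·T = -330 − (-5.5) = -324.5.
T = -324.5/11 = -29.5 dB.

-29.5 dB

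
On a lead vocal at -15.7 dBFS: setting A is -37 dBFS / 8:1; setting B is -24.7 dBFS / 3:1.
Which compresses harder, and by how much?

A, by 12.6375 dB

A: overshoot 21.3 dB → output overshoot 2.6625 dB → GR 18.6375 dB.
B: overshoot 9 dB → output overshoot 3 dB → GR 6 dB.
A reduces 12.6375 dB more.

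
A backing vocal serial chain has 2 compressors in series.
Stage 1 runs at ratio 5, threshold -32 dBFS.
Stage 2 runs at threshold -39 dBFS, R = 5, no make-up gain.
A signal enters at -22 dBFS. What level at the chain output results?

Stage 1: 10 dB above -32 dBFS, reduced 5:1 to 2 dB above → -30 dBFS.
Stage 2: -30 dBFS is 9 dB over -39 dBFS; at 5:1 that becomes 1.8 dB over, giving -37.2 dBFS.

-37.2 dBFS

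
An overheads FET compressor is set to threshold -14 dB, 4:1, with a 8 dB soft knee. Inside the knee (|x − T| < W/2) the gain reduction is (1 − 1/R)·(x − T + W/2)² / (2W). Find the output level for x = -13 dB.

x − T + W/2 = -13 − (-14) + 4 = 5.
GR = (1 − 1/4) × 5² / 16 = 0.75 × 25 / 16 = 1.171875 dB.
Output = -13 − 1.171875 = -14.171875 dB.

-14.171875 dB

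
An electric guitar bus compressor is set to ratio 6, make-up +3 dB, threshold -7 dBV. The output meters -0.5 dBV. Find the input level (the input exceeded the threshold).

Stripping the +3 dB make-up gives -3.5 dBV at the gain stage.
The compressed level sits -3.5 − (-7) = 3.5 dB over threshold.
Input overshoot = R × output overshoot = 21 dB → input = -7 + 21 = 14 dBV.

14 dBV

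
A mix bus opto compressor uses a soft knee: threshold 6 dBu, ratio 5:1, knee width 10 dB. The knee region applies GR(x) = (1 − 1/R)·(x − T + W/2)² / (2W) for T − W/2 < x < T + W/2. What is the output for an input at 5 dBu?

4.36 dBu

x − T + W/2 = 5 − 6 + 5 = 4.
GR = (1 − 1/5) × 4² / 20 = 0.8 × 16 / 20 = 0.64 dB.
Output = 5 − 0.64 = 4.36 dBu.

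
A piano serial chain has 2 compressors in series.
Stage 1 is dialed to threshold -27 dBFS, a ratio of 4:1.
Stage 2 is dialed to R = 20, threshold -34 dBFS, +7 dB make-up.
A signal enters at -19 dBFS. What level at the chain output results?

Stage 1: -19 dBFS is 8 dB over -27 dBFS; at 4:1 that becomes 2 dB over, giving -25 dBFS.
Stage 2: -25 dBFS is 9 dB over -34 dBFS; at 20:1 that becomes 0.45 dB over, giving -33.55 dBFS; +7 dB make-up → -26.55 dBFS.

-26.55 dBFS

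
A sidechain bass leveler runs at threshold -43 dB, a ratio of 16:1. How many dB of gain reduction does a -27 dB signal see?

The signal is 16 dB above threshold.
A 16:1 ratio leaves 1 dB of that excess.
Gain reduction = 16 − 1 = 15 dB.

15 dB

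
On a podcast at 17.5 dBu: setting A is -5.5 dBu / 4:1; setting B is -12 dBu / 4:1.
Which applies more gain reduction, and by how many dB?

B, by 4.875 dB

A: GR = 23 − 23/4 = 17.25 dB.
B: GR = 29.5 − 29.5/4 = 22.125 dB.
B reduces 4.875 dB more.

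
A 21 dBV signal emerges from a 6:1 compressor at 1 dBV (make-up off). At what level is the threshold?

Input is 24 dB above T (since output overshoot × R = input overshoot: (1 − T)·6 = 21 − T gives T = -3 dBV).
Check: -3 + (21 − (-3))/6 = -3 + 4 = 1 dBV. ✓

-3 dBV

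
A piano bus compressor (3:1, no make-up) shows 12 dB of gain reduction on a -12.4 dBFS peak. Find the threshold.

Input is 18 dB above T (since output overshoot × R = input overshoot: (-24.4 − T)·3 = -12.4 − T gives T = -30.4 dBFS).
Check: -30.4 + (-12.4 − (-30.4))/3 = -30.4 + 6 = -24.4 dBFS. ✓

-30.4 dBFS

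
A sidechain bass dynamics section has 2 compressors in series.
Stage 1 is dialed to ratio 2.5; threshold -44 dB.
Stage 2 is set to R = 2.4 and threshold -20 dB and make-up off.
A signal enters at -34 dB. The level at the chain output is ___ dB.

Stage 1: 10 dB above -44 dB, reduced 2.5:1 to 4 dB above → -40 dB.
Stage 2: -40 dB is at or below the -20 dB threshold — no compression; output -40 dB.

-40 dB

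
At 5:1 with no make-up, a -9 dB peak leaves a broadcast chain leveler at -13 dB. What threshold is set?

Gain reduction = -9 − (-13) = 4 dB; output overshoot = GR / (R − 1) = 4 / 4 = 1 dB.
Threshold = output − output overshoot = -13 − 1 = -14 dB.

-14 dB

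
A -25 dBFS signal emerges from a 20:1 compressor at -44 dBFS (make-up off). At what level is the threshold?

-45 dBFS

Input is 20 dB above T (since output overshoot × R = input overshoot: (-44 − T)·20 = -25 − T gives T = -45 dBFS).
Check: -45 + (-25 − (-45))/20 = -45 + 1 = -44 dBFS. ✓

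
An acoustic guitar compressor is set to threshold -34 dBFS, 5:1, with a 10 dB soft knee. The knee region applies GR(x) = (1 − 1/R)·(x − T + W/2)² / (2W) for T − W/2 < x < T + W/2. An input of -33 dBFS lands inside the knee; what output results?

-34.44 dBFS

x − T + W/2 = -33 − (-34) + 5 = 6.
GR = (1 − 1/5) × 6² / 20 = 0.8 × 36 / 20 = 1.44 dB.
Output = -33 − 1.44 = -34.44 dBFS.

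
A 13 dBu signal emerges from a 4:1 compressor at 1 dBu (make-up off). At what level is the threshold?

-3 dBu

Input is 16 dB above T (since output overshoot × R = input overshoot: (1 − T)·4 = 13 − T gives T = -3 dBu).
Check: -3 + (13 − (-3))/4 = -3 + 4 = 1 dBu. ✓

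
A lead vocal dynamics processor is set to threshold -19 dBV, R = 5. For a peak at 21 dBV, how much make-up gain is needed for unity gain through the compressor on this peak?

32 dB

The peak compresses to -19 + 40/5 = -11 dBV.
To reach 21 dBV requires 21 − (-11) = 32 dB of make-up.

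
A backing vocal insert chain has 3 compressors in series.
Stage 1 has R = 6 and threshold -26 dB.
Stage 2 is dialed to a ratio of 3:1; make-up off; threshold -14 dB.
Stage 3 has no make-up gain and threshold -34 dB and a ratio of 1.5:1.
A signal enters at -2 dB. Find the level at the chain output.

Stage 1: 24 dB above -26 dB, reduced 6:1 to 4 dB above → -22 dB.
Stage 2: -22 dB is at or below the -14 dB threshold — no compression; output -22 dB.
Stage 3: overshoot 12 dB → 12/1.5 = 8 dB → -26 dB.

-26 dB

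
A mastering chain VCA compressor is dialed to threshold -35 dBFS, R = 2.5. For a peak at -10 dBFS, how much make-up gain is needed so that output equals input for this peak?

The peak compresses to -35 + 25/2.5 = -25 dBFS.
To reach -10 dBFS requires -10 − (-25) = 15 dB of make-up.

15 dB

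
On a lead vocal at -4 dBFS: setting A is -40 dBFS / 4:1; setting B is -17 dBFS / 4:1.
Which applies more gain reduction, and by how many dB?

A: GR = 36 − 36/4 = 27 dB.
B: GR = 13 − 13/4 = 9.75 dB.
A applies 17.25 dB more gain reduction.

A, by 17.25 dB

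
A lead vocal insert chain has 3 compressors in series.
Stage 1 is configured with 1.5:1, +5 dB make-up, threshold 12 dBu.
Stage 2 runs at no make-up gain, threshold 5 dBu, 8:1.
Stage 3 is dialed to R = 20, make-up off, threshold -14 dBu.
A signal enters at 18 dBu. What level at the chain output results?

-12.95 dBu

Stage 1: 18 dBu is 6 dB over 12 dBu; at 1.5:1 that becomes 4 dB over, giving 16 dBu; +5 dB make-up → 21 dBu.
Stage 2: overshoot 16 dB → 16/8 = 2 dB → 7 dBu.
Stage 3: 21 dB above -14 dBu, reduced 20:1 to 1.05 dB above → -12.95 dBu.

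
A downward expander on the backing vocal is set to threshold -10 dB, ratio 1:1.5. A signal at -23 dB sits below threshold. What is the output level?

-29.5 dB

Below threshold, a 1:1.5 expander applies gain = (1.5−1)×(T − x) of attenuation.
(1.5−1) × 13 = 6.5 dB, so output = -23 − 6.5 = -29.5 dB.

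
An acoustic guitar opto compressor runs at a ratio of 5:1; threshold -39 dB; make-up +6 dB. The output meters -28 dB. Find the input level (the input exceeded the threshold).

-14 dB

Remove make-up: -28 − 6 = -34 dB.
That's 5 dB above the -39 dB threshold.
Before 5:1 compression the overshoot was 5 × 5 = 25 dB, so input = -39 + 25 = -14 dB.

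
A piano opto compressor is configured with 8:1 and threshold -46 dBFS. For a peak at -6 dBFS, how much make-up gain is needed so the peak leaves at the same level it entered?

35 dB

The peak compresses to -46 + 40/8 = -41 dBFS.
To reach -6 dBFS requires -6 − (-41) = 35 dB of make-up.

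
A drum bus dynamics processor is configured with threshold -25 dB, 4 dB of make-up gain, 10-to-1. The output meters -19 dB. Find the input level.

-5 dB

Stripping the +4 dB make-up gives -23 dB at the gain stage.
Post-compression overshoot = -23 − (-25) = 2 dB.
Undo the ratio: input overshoot = 2 × 10 = 20 dB, giving input = -5 dB.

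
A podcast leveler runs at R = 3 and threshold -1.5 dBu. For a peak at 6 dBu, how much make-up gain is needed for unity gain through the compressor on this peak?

Without make-up, output = threshold + overshoot/3 = -1.5 + 2.5 = 1 dBu.
Gap to target: 5 dB.

5 dB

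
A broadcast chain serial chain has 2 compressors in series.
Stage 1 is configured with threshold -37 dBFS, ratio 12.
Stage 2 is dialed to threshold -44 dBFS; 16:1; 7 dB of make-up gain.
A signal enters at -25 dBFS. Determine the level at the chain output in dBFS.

-36.5 dBFS

Stage 1: overshoot 12 dB → 12/12 = 1 dB → -36 dBFS.
Stage 2: 8 dB above -44 dBFS, reduced 16:1 to 0.5 dB above → -43.5 dBFS; +7 dB make-up → -36.5 dBFS.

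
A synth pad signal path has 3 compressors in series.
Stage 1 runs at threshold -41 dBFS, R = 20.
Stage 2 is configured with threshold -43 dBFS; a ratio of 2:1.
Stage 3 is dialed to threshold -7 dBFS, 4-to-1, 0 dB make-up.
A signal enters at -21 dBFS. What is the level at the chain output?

Stage 1: -21 dBFS is 20 dB over -41 dBFS; at 20:1 that becomes 1 dB over, giving -40 dBFS.
Stage 2: 3 dB above -43 dBFS, reduced 2:1 to 1.5 dB above → -41.5 dBFS.
Stage 3: below threshold (-41.5 ≤ -7); passes unchanged; output -41.5 dBFS.

-41.5 dBFS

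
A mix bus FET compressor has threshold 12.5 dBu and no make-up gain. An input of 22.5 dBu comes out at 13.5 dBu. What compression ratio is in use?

Input overshoot = 22.5 − 12.5 = 10 dB; output overshoot = 13.5 − 12.5 = 1 dB.
Ratio = 10 / 1 = 10.

10:1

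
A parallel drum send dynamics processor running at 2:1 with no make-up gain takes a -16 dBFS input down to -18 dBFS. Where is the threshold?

-20 dBFS

Gain reduction = -16 − (-18) = 2 dB; output overshoot = GR / (R − 1) = 2 / 1 = 2 dB.
Threshold = output − output overshoot = -18 − 2 = -20 dBFS.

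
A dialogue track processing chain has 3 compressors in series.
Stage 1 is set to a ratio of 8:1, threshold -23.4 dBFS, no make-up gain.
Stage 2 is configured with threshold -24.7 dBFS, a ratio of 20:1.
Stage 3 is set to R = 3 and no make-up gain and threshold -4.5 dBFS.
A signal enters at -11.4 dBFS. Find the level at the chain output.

Stage 1: -11.4 dBFS is 12 dB over -23.4 dBFS; at 8:1 that becomes 1.5 dB over, giving -21.9 dBFS.
Stage 2: 2.8 dB above -24.7 dBFS, reduced 20:1 to 0.14 dB above → -24.56 dBFS.
Stage 3: below threshold (-24.56 ≤ -4.5); passes unchanged; output -24.56 dBFS.

-24.56 dBFS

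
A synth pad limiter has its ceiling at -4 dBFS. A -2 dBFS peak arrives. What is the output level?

A brickwall limiter is an ∞:1 compressor: any input above the ceiling is clamped to -4 dBFS.

-4 dBFS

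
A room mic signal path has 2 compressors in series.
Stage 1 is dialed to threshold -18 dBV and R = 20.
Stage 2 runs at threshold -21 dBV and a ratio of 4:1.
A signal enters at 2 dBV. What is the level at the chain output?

Stage 1: 20 dB above -18 dBV, reduced 20:1 to 1 dB above → -17 dBV.
Stage 2: -17 dBV is 4 dB over -21 dBV; at 4:1 that becomes 1 dB over, giving -20 dBV.

-20 dBV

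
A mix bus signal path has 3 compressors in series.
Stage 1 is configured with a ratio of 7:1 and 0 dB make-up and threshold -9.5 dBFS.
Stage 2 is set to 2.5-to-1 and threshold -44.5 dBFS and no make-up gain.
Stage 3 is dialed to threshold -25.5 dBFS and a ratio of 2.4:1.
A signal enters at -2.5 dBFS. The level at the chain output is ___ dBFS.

Stage 1: 7 dB above -9.5 dBFS, reduced 7:1 to 1 dB above → -8.5 dBFS.
Stage 2: overshoot 36 dB → 36/2.5 = 14.4 dB → -30.1 dBFS.
Stage 3: -30.1 dBFS is at or below the -25.5 dBFS threshold — no compression; output -30.1 dBFS.

-30.1 dBFS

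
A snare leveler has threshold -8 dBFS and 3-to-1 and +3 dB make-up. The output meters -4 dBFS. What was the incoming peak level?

-5 dBFS

Before make-up, the level was -4 − 3 = -7 dBFS.
The compressed level sits -7 − (-8) = 1 dB over threshold.
Undo the ratio: input overshoot = 1 × 3 = 3 dB, giving input = -5 dBFS.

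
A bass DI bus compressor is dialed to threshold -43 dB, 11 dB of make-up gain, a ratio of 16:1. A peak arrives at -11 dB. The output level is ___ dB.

-30 dB

-11 dB sits 32 dB over threshold.
The 32 dB excess becomes 2 dB after 16:1 reduction.
So the level is -43 + 2 = -41 dB; make-up adds 11 dB, giving -30 dB.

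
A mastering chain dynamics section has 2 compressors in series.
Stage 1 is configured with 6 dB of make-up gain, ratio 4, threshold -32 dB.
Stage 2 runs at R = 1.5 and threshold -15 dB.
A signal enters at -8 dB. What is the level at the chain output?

Stage 1: overshoot 24 dB → 24/4 = 6 dB → -26 dB; +6 dB make-up → -20 dB.
Stage 2: below threshold (-20 ≤ -15); passes unchanged; output -20 dB.

-20 dB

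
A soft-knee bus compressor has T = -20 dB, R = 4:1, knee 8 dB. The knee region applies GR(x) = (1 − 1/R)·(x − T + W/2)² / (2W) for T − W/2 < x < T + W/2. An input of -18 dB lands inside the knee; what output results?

x − T + W/2 = -18 − (-20) + 4 = 6.
GR = (1 − 1/4) × 6² / 16 = 0.75 × 36 / 16 = 1.6875 dB.
Output = -18 − 1.6875 = -19.6875 dB.

-19.6875 dB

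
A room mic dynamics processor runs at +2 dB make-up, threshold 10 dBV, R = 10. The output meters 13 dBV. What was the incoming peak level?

20 dBV

Before make-up, the level was 13 − 2 = 11 dBV.
The compressed level sits 11 − 10 = 1 dB over threshold.
Input overshoot = R × output overshoot = 10 dB → input = 10 + 10 = 20 dBV.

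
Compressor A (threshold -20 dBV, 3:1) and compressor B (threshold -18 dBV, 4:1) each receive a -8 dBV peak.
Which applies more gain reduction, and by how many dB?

A, by 0.5 dB

A: overshoot 12 dB → output overshoot 4 dB → GR 8 dB.
B: overshoot 10 dB → output overshoot 2.5 dB → GR 7.5 dB.
A applies 0.5 dB more gain reduction.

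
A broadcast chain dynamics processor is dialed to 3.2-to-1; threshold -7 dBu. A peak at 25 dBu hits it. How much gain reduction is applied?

22 dB

Overshoot = 25 − (-7) = 32 dB.
A 3.2:1 ratio leaves 10 dB of that excess.
Gain reduction = 32 − 10 = 22 dB.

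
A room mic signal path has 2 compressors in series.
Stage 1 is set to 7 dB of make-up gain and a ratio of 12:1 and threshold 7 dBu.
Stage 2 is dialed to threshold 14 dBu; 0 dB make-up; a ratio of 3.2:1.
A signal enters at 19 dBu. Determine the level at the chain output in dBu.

Stage 1: overshoot 12 dB → 12/12 = 1 dB → 8 dBu; +7 dB make-up → 15 dBu.
Stage 2: overshoot 1 dB → 1/3.2 = 0.3125 dB → 14.3125 dBu.

14.3125 dBu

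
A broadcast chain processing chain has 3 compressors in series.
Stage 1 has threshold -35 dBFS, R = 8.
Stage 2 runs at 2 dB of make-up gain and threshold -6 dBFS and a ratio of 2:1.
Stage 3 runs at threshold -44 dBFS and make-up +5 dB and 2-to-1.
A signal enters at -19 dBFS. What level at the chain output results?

Stage 1: 16 dB above -35 dBFS, reduced 8:1 to 2 dB above → -33 dBFS.
Stage 2: -33 dBFS ≤ -6 dBFS, so stage 2 doesn't engage; make-up brings it to -31 dBFS.
Stage 3: overshoot 13 dB → 13/2 = 6.5 dB → -37.5 dBFS; +5 dB make-up → -32.5 dBFS.

-32.5 dBFS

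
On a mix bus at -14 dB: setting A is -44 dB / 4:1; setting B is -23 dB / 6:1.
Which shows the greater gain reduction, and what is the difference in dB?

A, by 15 dB

A: overshoot 30 dB → output overshoot 7.5 dB → GR 22.5 dB.
B: overshoot 9 dB → output overshoot 1.5 dB → GR 7.5 dB.
A reduces 15 dB more.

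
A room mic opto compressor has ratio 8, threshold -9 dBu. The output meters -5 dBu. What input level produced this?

Post-compression overshoot = -5 − (-9) = 4 dB.
Input overshoot = R × output overshoot = 32 dB → input = -9 + 32 = 23 dBu.

23 dBu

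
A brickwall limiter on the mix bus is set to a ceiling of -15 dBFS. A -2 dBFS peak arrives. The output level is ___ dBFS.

-15 dBFS

The limiter clamps the peak to its -15 dBFS ceiling.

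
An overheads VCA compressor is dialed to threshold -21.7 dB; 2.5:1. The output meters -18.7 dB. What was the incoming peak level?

The compressed level sits -18.7 − (-21.7) = 3 dB over threshold.
Undo the ratio: input overshoot = 3 × 2.5 = 7.5 dB, giving input = -14.2 dB.

-14.2 dB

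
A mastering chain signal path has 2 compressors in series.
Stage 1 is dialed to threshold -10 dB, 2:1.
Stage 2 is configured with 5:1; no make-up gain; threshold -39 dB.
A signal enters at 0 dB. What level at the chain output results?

-32.2 dB

Stage 1: 0 dB is 10 dB over -10 dB; at 2:1 that becomes 5 dB over, giving -5 dB.
Stage 2: overshoot 34 dB → 34/5 = 6.8 dB → -32.2 dB.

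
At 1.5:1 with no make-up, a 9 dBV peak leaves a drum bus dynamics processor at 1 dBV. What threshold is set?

Input is 24 dB above T (since output overshoot × R = input overshoot: (1 − T)·1.5 = 9 − T gives T = -15 dBV).
Check: -15 + (9 − (-15))/1.5 = -15 + 16 = 1 dBV. ✓

-15 dBV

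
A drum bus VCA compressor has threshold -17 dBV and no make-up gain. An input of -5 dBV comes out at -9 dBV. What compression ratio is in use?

1.5:1

Input overshoot = -5 − (-17) = 12 dB; output overshoot = -9 − (-17) = 8 dB.
Ratio = 12 / 8 = 1.5.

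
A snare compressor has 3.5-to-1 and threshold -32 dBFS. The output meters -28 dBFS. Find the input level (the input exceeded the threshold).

The compressed level sits -28 − (-32) = 4 dB over threshold.
Input overshoot = R × output overshoot = 14 dB → input = -32 + 14 = -18 dBFS.

-18 dBFS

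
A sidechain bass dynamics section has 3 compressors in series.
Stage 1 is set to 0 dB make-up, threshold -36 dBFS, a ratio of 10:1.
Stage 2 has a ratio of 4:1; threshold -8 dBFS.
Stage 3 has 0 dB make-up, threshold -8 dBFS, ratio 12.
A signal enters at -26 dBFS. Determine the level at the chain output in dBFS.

Stage 1: overshoot 10 dB → 10/10 = 1 dB → -35 dBFS.
Stage 2: -35 dBFS is at or below the -8 dBFS threshold — no compression; output -35 dBFS.
Stage 3: below threshold (-35 ≤ -8); passes unchanged; output -35 dBFS.

-35 dBFS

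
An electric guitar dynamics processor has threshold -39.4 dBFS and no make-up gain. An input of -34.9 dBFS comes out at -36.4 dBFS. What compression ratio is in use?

Input overshoot = -34.9 − (-39.4) = 4.5 dB; output overshoot = -36.4 − (-39.4) = 3 dB.
Ratio = 4.5 / 3 = 1.5.

1.5:1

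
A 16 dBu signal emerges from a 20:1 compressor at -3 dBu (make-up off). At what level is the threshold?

Let T be the threshold. Output overshoot = (input overshoot)/R, so -3 − T = (16 − T)/20.
20·(-3 − T) = 16 − T → 19·T = -60 − 16 = -76.
T = -76/19 = -4 dBu.

-4 dBu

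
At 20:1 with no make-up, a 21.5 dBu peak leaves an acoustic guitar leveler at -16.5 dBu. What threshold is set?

-18.5 dBu

Input is 40 dB above T (since output overshoot × R = input overshoot: (-16.5 − T)·20 = 21.5 − T gives T = -18.5 dBu).
Check: -18.5 + (21.5 − (-18.5))/20 = -18.5 + 2 = -16.5 dBu. ✓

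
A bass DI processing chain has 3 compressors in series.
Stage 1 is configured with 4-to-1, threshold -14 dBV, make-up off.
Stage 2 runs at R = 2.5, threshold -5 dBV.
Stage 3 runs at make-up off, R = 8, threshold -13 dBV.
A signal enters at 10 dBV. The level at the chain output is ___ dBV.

-12.375 dBV

Stage 1: overshoot 24 dB → 24/4 = 6 dB → -8 dBV.
Stage 2: -8 dBV ≤ -5 dBV, so stage 2 doesn't engage; output -8 dBV.
Stage 3: overshoot 5 dB → 5/8 = 0.625 dB → -12.375 dBV.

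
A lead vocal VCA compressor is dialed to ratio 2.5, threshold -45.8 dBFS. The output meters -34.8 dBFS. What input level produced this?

The compressed level sits -34.8 − (-45.8) = 11 dB over threshold.
Before 2.5:1 compression the overshoot was 11 × 2.5 = 27.5 dB, so input = -45.8 + 27.5 = -18.3 dBFS.

-18.3 dBFS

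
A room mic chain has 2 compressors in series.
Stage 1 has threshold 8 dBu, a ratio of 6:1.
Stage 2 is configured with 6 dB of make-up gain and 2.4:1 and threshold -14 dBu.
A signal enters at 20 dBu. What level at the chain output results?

Stage 1: 12 dB above 8 dBu, reduced 6:1 to 2 dB above → 10 dBu.
Stage 2: overshoot 24 dB → 24/2.4 = 10 dB → -4 dBu; +6 dB make-up → 2 dBu.

2 dBu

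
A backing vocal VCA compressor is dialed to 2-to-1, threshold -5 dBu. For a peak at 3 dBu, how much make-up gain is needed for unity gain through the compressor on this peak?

Without make-up, output = threshold + overshoot/2 = -5 + 4 = -1 dBu.
Gap to target: 4 dB.

4 dB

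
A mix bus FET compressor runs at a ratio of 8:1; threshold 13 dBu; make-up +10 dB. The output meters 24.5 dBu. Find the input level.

Before make-up, the level was 24.5 − 10 = 14.5 dBu.
That's 1.5 dB above the 13 dBu threshold.
Undo the ratio: input overshoot = 1.5 × 8 = 12 dB, giving input = 25 dBu.

25 dBu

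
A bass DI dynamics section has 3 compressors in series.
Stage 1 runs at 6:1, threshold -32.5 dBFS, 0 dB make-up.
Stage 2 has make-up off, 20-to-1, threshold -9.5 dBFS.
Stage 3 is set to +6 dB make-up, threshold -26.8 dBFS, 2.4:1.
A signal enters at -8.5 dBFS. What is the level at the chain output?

Stage 1: overshoot 24 dB → 24/6 = 4 dB → -28.5 dBFS.
Stage 2: below threshold (-28.5 ≤ -9.5); passes unchanged; output -28.5 dBFS.
Stage 3: -28.5 dBFS is at or below the -26.8 dBFS threshold — no compression; make-up brings it to -22.5 dBFS.

-22.5 dBFS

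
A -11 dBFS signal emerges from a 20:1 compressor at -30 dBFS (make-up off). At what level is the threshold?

Input is 20 dB above T (since output overshoot × R = input overshoot: (-30 − T)·20 = -11 − T gives T = -31 dBFS).
Check: -31 + (-11 − (-31))/20 = -31 + 1 = -30 dBFS. ✓

-31 dBFS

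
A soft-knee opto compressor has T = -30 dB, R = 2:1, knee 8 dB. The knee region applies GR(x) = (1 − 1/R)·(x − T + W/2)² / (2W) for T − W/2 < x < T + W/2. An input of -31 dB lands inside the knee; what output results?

-31.28125 dB

x − T + W/2 = -31 − (-30) + 4 = 3.
GR = (1 − 1/2) × 3² / 16 = 0.5 × 9 / 16 = 0.28125 dB.
Output = -31 − 0.28125 = -31.28125 dB.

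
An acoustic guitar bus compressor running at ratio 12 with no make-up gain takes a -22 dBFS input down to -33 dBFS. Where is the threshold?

-34 dBFS

Let T be the threshold. Output overshoot = (input overshoot)/R, so -33 − T = (-22 − T)/12.
12·(-33 − T) = -22 − T → 11·T = -396 − (-22) = -374.
T = -374/11 = -34 dBFS.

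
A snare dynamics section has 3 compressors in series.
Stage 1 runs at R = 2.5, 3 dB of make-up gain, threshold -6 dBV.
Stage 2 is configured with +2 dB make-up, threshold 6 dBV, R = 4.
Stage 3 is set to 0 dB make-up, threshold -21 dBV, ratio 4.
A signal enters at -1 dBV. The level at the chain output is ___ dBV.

-15.5 dBV

Stage 1: overshoot 5 dB → 5/2.5 = 2 dB → -4 dBV; +3 dB make-up → -1 dBV.
Stage 2: -1 dBV ≤ 6 dBV, so stage 2 doesn't engage; make-up brings it to 1 dBV.
Stage 3: 1 dBV is 22 dB over -21 dBV; at 4:1 that becomes 5.5 dB over, giving -15.5 dBV.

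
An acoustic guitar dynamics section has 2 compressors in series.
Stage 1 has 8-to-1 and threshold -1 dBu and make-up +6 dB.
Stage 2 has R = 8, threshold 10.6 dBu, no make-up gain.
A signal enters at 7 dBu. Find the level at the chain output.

6 dBu

Stage 1: 8 dB above -1 dBu, reduced 8:1 to 1 dB above → 0 dBu; +6 dB make-up → 6 dBu.
Stage 2: below threshold (6 ≤ 10.6); passes unchanged; output 6 dBu.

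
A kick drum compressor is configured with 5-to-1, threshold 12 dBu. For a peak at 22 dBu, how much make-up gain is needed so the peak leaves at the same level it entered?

8 dB

The peak compresses to 12 + 10/5 = 14 dBu.
To reach 22 dBu requires 22 − 14 = 8 dB of make-up.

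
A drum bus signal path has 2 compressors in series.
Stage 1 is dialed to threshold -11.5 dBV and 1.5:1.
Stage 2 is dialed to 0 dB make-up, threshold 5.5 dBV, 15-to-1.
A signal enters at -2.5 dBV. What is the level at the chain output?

-5.5 dBV

Stage 1: overshoot 9 dB → 9/1.5 = 6 dB → -5.5 dBV.
Stage 2: below threshold (-5.5 ≤ 5.5); passes unchanged; output -5.5 dBV.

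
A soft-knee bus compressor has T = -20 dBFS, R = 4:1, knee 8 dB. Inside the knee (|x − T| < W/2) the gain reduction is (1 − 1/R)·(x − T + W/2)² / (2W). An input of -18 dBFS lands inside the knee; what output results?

-19.6875 dBFS

x − T + W/2 = -18 − (-20) + 4 = 6.
GR = (1 − 1/4) × 6² / 16 = 0.75 × 36 / 16 = 1.6875 dB.
Output = -18 − 1.6875 = -19.6875 dBFS.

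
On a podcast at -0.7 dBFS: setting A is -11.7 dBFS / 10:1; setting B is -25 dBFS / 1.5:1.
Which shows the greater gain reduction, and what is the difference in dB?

A: 11 dB over, compressed to 1.1 dB over, so 9.9 dB of GR.
B: 24.3 dB over, compressed to 16.2 dB over, so 8.1 dB of GR.
A reduces 1.8 dB more.

A, by 1.8 dB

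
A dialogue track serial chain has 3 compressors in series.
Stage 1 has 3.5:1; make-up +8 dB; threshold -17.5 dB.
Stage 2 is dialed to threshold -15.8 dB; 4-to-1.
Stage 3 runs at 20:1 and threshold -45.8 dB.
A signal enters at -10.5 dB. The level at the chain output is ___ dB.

-44.19625 dB

Stage 1: overshoot 7 dB → 7/3.5 = 2 dB → -15.5 dB; +8 dB make-up → -7.5 dB.
Stage 2: overshoot 8.3 dB → 8.3/4 = 2.075 dB → -13.725 dB.
Stage 3: overshoot 32.075 dB → 32.075/20 = 1.60375 dB → -44.19625 dB.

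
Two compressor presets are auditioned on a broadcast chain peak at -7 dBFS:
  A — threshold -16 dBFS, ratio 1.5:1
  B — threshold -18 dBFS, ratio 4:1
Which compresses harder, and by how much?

B, by 5.25 dB

A: 9 dB over, compressed to 6 dB over, so 3 dB of GR.
B: 11 dB over, compressed to 2.75 dB over, so 8.25 dB of GR.
Difference: 5.25 dB in favour of B.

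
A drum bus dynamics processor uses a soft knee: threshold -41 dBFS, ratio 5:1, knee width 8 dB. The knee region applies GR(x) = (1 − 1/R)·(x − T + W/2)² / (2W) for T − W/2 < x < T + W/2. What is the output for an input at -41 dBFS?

x − T + W/2 = -41 − (-41) + 4 = 4.
GR = (1 − 1/5) × 4² / 16 = 0.8 × 16 / 16 = 0.8 dB.
Output = -41 − 0.8 = -41.8 dBFS.

-41.8 dBFS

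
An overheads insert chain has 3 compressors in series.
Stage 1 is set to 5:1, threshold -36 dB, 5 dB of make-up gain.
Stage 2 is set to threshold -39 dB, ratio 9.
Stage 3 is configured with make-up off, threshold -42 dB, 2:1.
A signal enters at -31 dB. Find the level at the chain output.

-40 dB

Stage 1: overshoot 5 dB → 5/5 = 1 dB → -35 dB; +5 dB make-up → -30 dB.
Stage 2: 9 dB above -39 dB, reduced 9:1 to 1 dB above → -38 dB.
Stage 3: overshoot 4 dB → 4/2 = 2 dB → -40 dB.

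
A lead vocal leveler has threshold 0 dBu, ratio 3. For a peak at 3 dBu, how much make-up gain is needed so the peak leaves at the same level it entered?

Overshoot 3 dB → 3/3 = 1 dB after compression, so the compressed level is 0 + 1 = 1 dBu.
Make-up = target − compressed = 3 − 1 = 2 dB.

2 dB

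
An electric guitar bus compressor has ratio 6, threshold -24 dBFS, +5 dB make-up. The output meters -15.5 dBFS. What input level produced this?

Before make-up, the level was -15.5 − 5 = -20.5 dBFS.
That's 3.5 dB above the -24 dBFS threshold.
Before 6:1 compression the overshoot was 3.5 × 6 = 21 dB, so input = -24 + 21 = -3 dBFS.

-3 dBFS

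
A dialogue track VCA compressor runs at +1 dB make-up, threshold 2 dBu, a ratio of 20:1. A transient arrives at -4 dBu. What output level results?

-4 dBu is 6 dB below the 2 dBu threshold, so no gain reduction is applied.
Make-up gain adds 1 dB: -4 + 1 = -3 dBu.

-3 dBu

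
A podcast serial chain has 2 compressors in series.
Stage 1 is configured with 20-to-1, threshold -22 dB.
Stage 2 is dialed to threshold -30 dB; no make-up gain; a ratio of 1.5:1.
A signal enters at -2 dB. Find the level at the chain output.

Stage 1: overshoot 20 dB → 20/20 = 1 dB → -21 dB.
Stage 2: -21 dB is 9 dB over -30 dB; at 1.5:1 that becomes 6 dB over, giving -24 dB.

-24 dB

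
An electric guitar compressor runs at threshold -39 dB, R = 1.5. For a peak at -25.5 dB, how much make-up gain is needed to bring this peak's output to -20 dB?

10 dB

Overshoot 13.5 dB → 13.5/1.5 = 9 dB after compression, so the compressed level is -39 + 9 = -30 dB.
Make-up = target − compressed = -20 − (-30) = 10 dB.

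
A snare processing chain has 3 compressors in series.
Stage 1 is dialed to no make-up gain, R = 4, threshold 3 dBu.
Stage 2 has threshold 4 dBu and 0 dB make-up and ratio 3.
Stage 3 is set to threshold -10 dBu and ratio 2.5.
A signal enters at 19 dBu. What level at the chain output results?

-4 dBu

Stage 1: 16 dB above 3 dBu, reduced 4:1 to 4 dB above → 7 dBu.
Stage 2: 3 dB above 4 dBu, reduced 3:1 to 1 dB above → 5 dBu.
Stage 3: overshoot 15 dB → 15/2.5 = 6 dB → -4 dBu.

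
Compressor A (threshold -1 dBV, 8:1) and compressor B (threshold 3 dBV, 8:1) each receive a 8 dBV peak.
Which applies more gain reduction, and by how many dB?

A, by 3.5 dB

A: GR = 9 − 9/8 = 7.875 dB.
B: GR = 5 − 5/8 = 4.375 dB.
A reduces 3.5 dB more.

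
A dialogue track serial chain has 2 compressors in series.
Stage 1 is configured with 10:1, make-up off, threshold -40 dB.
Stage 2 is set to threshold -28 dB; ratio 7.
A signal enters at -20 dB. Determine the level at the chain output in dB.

-38 dB

Stage 1: 20 dB above -40 dB, reduced 10:1 to 2 dB above → -38 dB.
Stage 2: below threshold (-38 ≤ -28); passes unchanged; output -38 dB.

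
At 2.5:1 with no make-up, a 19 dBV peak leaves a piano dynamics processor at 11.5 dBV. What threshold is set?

Let T be the threshold. Output overshoot = (input overshoot)/R, so 11.5 − T = (19 − T)/2.5.
2.5·(11.5 − T) = 19 − T → 1.5·T = 28.75 − 19 = 9.75.
T = 9.75/1.5 = 6.5 dBV.

6.5 dBV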